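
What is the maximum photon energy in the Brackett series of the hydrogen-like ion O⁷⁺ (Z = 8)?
54.42280 eV

The series limit corresponds to the transition from n = ∞ to n = 4.
This is the highest energy (shortest wavelength) transition in the Brackett series.

E_∞ = 0 eV
E_4 = -13.6057 × 8² / 4² = -54.42280 eV

Energy at series limit:
ΔE = E_∞ - E_4 = 0 - (-54.42280) = 54.42280 eV

This energy equals the ionization energy from the n = 4 state of O⁷⁺.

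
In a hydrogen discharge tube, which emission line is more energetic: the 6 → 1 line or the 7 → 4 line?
6 → 1

Calculate the energy for each transition:

Transition 6 → 1:
ΔE₁ = |E_1 - E_6| = |-13.6057/1² - (-13.6057/6²)|
ΔE₁ = |-13.6057000000 - (-0.3779361111)| = 13.2277639 eV

Transition 7 → 4:
ΔE₂ = |E_4 - E_7| = |-13.6057/4² - (-13.6057/7²)|
ΔE₂ = |-0.8503562500 - (-0.2776673469)| = 0.5726889 eV

Since 13.2277639 eV > 0.5726889 eV, the transition 6 → 1 emits the more energetic photon.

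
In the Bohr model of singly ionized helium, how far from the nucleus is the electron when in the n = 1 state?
0.0265 nm (or 0.2646 Å)

The Bohr radius formula is:
r_n = n² a₀ / Z

where a₀ = 0.0529177 nm is the Bohr radius.

For He⁺ (Z = 2) at n = 1:
r_1 = 1² × 0.0529177 nm / 2
r_1 = 1 × 0.0529177 nm / 2
r_1 = 0.05292 nm / 2
r_1 = 0.0265 nm

The electron orbits at approximately 0.0265 nm from the nucleus.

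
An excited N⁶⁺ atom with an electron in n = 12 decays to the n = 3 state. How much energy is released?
69.45 eV

The energy levels are E_n = -13.6057 Z² eV / n².

Energy at n = 12: E_12 = -13.6057 × 7² / 12² = -4.62972 eV
Energy at n = 3: E_3 = -13.6057 × 7² / 3² = -74.07548 eV

For emission (electron falling to lower state), the photon energy is:
E_photon = E_12 - E_3 = |-4.62972 - (-74.07548)|
E_photon = 69.45 eV

This energy is carried away by the emitted photon.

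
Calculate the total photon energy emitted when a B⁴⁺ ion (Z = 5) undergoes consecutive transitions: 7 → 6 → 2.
78.09394 eV

The energy levels of B⁴⁺ are E_n = -13.6057 × 5² / n² eV.

First transition (7 → 6):
ΔE₁ = |E_6 - E_7|
ΔE₁ = |-9.44840277778 - (-6.94168367347)| = 2.50671910 eV

Second transition (6 → 2):
ΔE₂ = |E_2 - E_6|
ΔE₂ = |-85.03562500000 - (-9.44840277778)| = 75.58722222 eV

Total energy released:
E_total = ΔE₁ + ΔE₂ = 2.50671910 + 75.58722222 = 78.09394 eV

Note: This equals the direct transition 7 → 2: 78.09394 eV ✓
Energy is conserved regardless of the path taken.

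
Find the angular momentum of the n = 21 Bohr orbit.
2.21460e-33 J·s (or 21ℏ)

In the Bohr model, angular momentum is quantized:
L = nℏ

where ℏ = h/(2π) = 1.0545718e-34 J·s

For n = 21:
L = 21 × 1.0545718e-34 J·s
L = 2.21460e-33 J·s

This can also be written as L = 21ℏ.
The angular momentum is an integer multiple of the reduced Planck constant.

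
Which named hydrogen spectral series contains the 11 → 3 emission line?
Paschen series

The spectral series in hydrogen are named based on the final (lower) energy level:
- Lyman series: n_final = 1 (ultraviolet)
- Balmer series: n_final = 2 (visible/near-UV)
- Paschen series: n_final = 3 (infrared)
- Brackett series: n_final = 4 (infrared)
- Pfund series: n_final = 5 (far infrared)

Since this transition ends at n = 3, it belongs to the Paschen series.

For reference, this 11 → 3 line has photon energy
ΔE = 13.6057 eV × (1/3² - 1/11²) = 1.3993006428 eV,
corresponding to wavelength λ = hc/ΔE = 1239.84 eV·nm / 1.3993006428 eV = 886.042614 nm in the infrared region.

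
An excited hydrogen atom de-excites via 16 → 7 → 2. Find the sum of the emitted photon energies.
3.3483 eV

The energy levels of hydrogen are E_n = -13.6057 / n² eV.

First transition (16 → 7):
ΔE₁ = |E_7 - E_16|
ΔE₁ = |-0.2776673469 - (-0.0531472656)| = 0.2245201 eV

Second transition (7 → 2):
ΔE₂ = |E_2 - E_7|
ΔE₂ = |-3.4014250000 - (-0.2776673469)| = 3.1237577 eV

Total energy released:
E_total = ΔE₁ + ΔE₂ = 0.2245201 + 3.1237577 = 3.3483 eV

Note: This equals the direct transition 16 → 2: 3.3483 eV ✓
Energy is conserved regardless of the path taken.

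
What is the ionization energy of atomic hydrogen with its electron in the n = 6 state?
0.378 eV

The ionization energy is the energy needed to remove the electron completely (n → ∞).

For hydrogen, E_n = -13.6057 eV / n².

At n = 6: E_6 = -13.6057 / 6² = -0.377936 eV
At n = ∞: E_∞ = 0 eV

Ionization energy = E_∞ - E_6 = 0 - (-0.377936) = 0.377936 eV
Ionization energy ≈ 0.378 eV

This is also called the binding energy of the electron in state n = 6.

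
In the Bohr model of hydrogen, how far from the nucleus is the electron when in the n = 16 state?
13.546937 nm (or 135.469366 Å)

The Bohr radius formula is:
r_n = n² a₀ / Z

where a₀ = 0.052917721 nm is the Bohr radius.

For H (Z = 1) at n = 16:
r_16 = 16² × 0.052917721 nm / 1
r_16 = 256 × 0.052917721 nm / 1
r_16 = 13.5469366 nm / 1
r_16 = 13.546937 nm

The electron orbits at approximately 13.546937 nm from the nucleus.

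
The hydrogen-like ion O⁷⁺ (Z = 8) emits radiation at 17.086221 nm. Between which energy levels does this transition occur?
n = 6 → n = 3

First, find the photon energy from the wavelength (hc = 1239.84 eV·nm):
E = hc/λ = 1239.84 eV·nm / 17.086221 nm = 72.563734 eV

The energy levels of O⁷⁺ satisfy E_n = -13.6057 × 8² / n² eV, so an emission n_i → n_f releases
ΔE = 13.6057 × 8² × (1/n_f² − 1/n_i²) eV.

Setting ΔE equal to the photon energy:
1/n_f² − 1/n_i² = 72.563734 / (13.6057 × 8²) = 0.083333334

Since 1/n_i² must be positive, we need 1/n_f² > 0.083333334, i.e. n_f ≤ 3. For each allowed n_f, solve n_i = (1/n_f² − 0.083333334)^(−1/2) and check whether it is a whole number:
  n_f = 1: 1/n_i² = 1.000000000 − 0.083333334 = 0.916666666 → n_i = 1.044  (not an integer) ✗
  n_f = 2: 1/n_i² = 0.250000000 − 0.083333334 = 0.166666666 → n_i = 2.449  (not an integer) ✗
  n_f = 3: 1/n_i² = 0.111111111 − 0.083333334 = 0.027777777 → n_i = 6.000  → integer, n_i = 6 ✓

Only n_f = 3 gives an integer upper level, n_i = 6.

The transition is from n = 6 to n = 3 (emission).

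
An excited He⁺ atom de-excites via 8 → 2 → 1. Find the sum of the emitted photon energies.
53.57 eV

The energy levels of He⁺ are E_n = -13.6057 × 2² / n² eV.

First transition (8 → 2):
ΔE₁ = |E_2 - E_8|
ΔE₁ = |-13.60570000 - (-0.85035625)| = 12.75534 eV

Second transition (2 → 1):
ΔE₂ = |E_1 - E_2|
ΔE₂ = |-54.42280000 - (-13.60570000)| = 40.81710 eV

Total energy released:
E_total = ΔE₁ + ΔE₂ = 12.75534 + 40.81710 = 53.57 eV

Note: This equals the direct transition 8 → 1: 53.57 eV ✓
Energy is conserved regardless of the path taken.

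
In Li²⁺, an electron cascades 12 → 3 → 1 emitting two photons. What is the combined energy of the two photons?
121.600944 eV

The energy levels of Li²⁺ are E_n = -13.6057 × 3² / n² eV.

First transition (12 → 3):
ΔE₁ = |E_3 - E_12|
ΔE₁ = |-13.605700000000 - (-0.850356250000)| = 12.755343750 eV

Second transition (3 → 1):
ΔE₂ = |E_1 - E_3|
ΔE₂ = |-122.451300000000 - (-13.605700000000)| = 108.845600000 eV

Total energy released:
E_total = ΔE₁ + ΔE₂ = 12.755343750 + 108.845600000 = 121.600944 eV

Note: This equals the direct transition 12 → 1: 121.600944 eV ✓
Energy is conserved regardless of the path taken.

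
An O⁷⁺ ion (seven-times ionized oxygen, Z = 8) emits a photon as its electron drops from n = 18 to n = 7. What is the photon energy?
15.08316 eV

The energy levels are E_n = -13.6057 Z² eV / n².

Energy at n = 18: E_18 = -13.6057 × 8² / 18² = -2.68754568 eV
Energy at n = 7: E_7 = -13.6057 × 8² / 7² = -17.77071020 eV

For emission (electron falling to lower state), the photon energy is:
E_photon = E_18 - E_7 = |-2.68754568 - (-17.77071020)|
E_photon = 15.08316 eV

This energy is carried away by the emitted photon.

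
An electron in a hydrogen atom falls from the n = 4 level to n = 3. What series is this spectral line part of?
Paschen series

The spectral series in hydrogen are named based on the final (lower) energy level:
- Lyman series: n_final = 1 (ultraviolet)
- Balmer series: n_final = 2 (visible/near-UV)
- Paschen series: n_final = 3 (infrared)
- Brackett series: n_final = 4 (infrared)
- Pfund series: n_final = 5 (far infrared)

Since this transition ends at n = 3, it belongs to the Paschen series.

For reference, this 4 → 3 line has photon energy
ΔE = 13.6057 eV × (1/3² - 1/4²) = 0.66138819444 eV,
corresponding to wavelength λ = hc/ΔE = 1239.84 eV·nm / 0.66138819444 eV = 1874.60256 nm in the infrared region.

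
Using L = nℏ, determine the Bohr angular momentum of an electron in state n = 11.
1.160e-33 J·s (or 11ℏ)

In the Bohr model, angular momentum is quantized:
L = nℏ

where ℏ = h/(2π) = 1.05457e-34 J·s

For n = 11:
L = 11 × 1.05457e-34 J·s
L = 1.160e-33 J·s

This can also be written as L = 11ℏ.
The angular momentum is an integer multiple of the reduced Planck constant.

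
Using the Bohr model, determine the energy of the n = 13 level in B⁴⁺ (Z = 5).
-2.013 eV

For hydrogen-like ions, the energy levels scale with Z²:
E_n = -13.6057 Z² / n² eV

For B⁴⁺ (Z = 5) at n = 13:
E_13 = -13.6057 × 5² / 13²
E_13 = -13.6057 × 25 / 169
E_13 = -340.1425 / 169
E_13 = -2.013 eV

The energy is 25 times more negative than hydrogen at the same n due to the stronger nuclear charge.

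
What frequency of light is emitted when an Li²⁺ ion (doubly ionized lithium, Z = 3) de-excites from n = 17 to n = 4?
1.748e+15 Hz

First, find the transition energy:
E_17 = -13.6057 × 3² / 17² = -0.42370692 eV
E_4 = -13.6057 × 3² / 4² = -7.65320625 eV
|ΔE| = |E_4 - E_17| = 7.22949933 eV

Convert to Joules: E = 7.22949933 eV × (1.602177 × 10⁻¹⁹ J/eV) = 1.15829e-18 J

Using E = hf:
f = E/h = 1.15829e-18 J / (6.62607 × 10⁻³⁴ J·s)
f = 1.748e+15 Hz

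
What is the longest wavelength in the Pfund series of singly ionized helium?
1863.95 nm

The longest wavelength corresponds to the smallest energy transition in the series.
The Pfund series has all transitions ending at n_f = 5.

For He⁺ (Z = 2), the first line (α-line) is the jump from n = 6 to n = 5:
E_6 = -13.6057 × 2² / 6² = -1.51174444 eV
E_5 = -13.6057 × 2² / 5² = -2.17691200 eV
ΔE = E_6 - E_5 = 0.66516756 eV

λ = hc/E = 1239.84 eV·nm / 0.66516756 eV
λ = 1863.95 nm

This is the α-line of the Pfund series in He⁺.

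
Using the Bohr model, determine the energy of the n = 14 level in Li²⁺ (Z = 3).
-0.6248 eV

For hydrogen-like ions, the energy levels scale with Z²:
E_n = -13.6057 Z² / n² eV

For Li²⁺ (Z = 3) at n = 14:
E_14 = -13.6057 × 3² / 14²
E_14 = -13.6057 × 9 / 196
E_14 = -122.4513 / 196
E_14 = -0.6248 eV

The energy is 9 times more negative than hydrogen at the same n due to the stronger nuclear charge.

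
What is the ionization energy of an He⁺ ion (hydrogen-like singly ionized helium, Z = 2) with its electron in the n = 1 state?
54.423 eV

The ionization energy is the energy needed to remove the electron completely (n → ∞).

For a hydrogen-like ion with Z = 2, E_n = -13.6057 Z² / n² eV.

At n = 1: E_1 = -13.6057 × 2² / 1² = -54.422800 eV
At n = ∞: E_∞ = 0 eV

Ionization energy = E_∞ - E_1 = 0 - (-54.422800) = 54.422800 eV
Ionization energy ≈ 54.423 eV

This is also called the binding energy of the electron in state n = 1.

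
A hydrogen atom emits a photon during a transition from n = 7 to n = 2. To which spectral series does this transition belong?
Balmer series

The spectral series in hydrogen are named based on the final (lower) energy level:
- Lyman series: n_final = 1 (ultraviolet)
- Balmer series: n_final = 2 (visible/near-UV)
- Paschen series: n_final = 3 (infrared)
- Brackett series: n_final = 4 (infrared)
- Pfund series: n_final = 5 (far infrared)

Since this transition ends at n = 2, it belongs to the Balmer series.

For reference, this 7 → 2 line has photon energy
ΔE = 13.6057 eV × (1/2² - 1/7²) = 3.123758 eV,
corresponding to wavelength λ = hc/ΔE = 1239.84 eV·nm / 3.123758 eV = 396.91 nm in the visible/near-UV region.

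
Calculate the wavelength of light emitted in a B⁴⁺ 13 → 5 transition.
106.95 nm

First, find the transition energy using E_n = -13.6057 Z² / n² eV:
E_13 = -13.6057 × 5² / 13² = -2.01268 eV
E_5 = -13.6057 × 5² / 5² = -13.60570 eV

Photon energy: |ΔE| = |E_5 - E_13| = 11.59302 eV

Convert to wavelength using E = hc/λ with hc = 1239.84 eV·nm:
λ = hc/E = 1239.84 eV·nm / 11.59302 eV
λ = 106.95 nm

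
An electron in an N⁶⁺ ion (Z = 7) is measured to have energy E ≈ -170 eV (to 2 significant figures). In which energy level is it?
n = 2

The exact energy levels follow E_n = -13.6057 Z² / n² eV with Z = 7.

The measured value (-170 eV) is reported to only 2 significant figures, so we must test candidate n values and see which one matches to that precision.

Candidate energies:
  n = 1:  E = -13.6057 × 7² / 1² = -666.67930 eV
  n = 2:  E = -13.6057 × 7² / 2² = -166.66983 eV  ← matches
  n = 3:  E = -13.6057 × 7² / 3² = -74.07548 eV
  n = 4:  E = -13.6057 × 7² / 4² = -41.66746 eV

Checking against the measurement of -170 eV (2 sig figs), only n = 2 agrees:
E_2 = -166.66983 eV, which rounds to -170 eV ✓

Therefore n = 2.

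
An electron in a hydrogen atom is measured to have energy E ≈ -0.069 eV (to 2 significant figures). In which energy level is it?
n = 14

The exact energy levels follow E_n = -13.6057 eV / n².

The measured value (-0.069 eV) is reported to only 2 significant figures, so we must test candidate n values and see which one matches to that precision.

Candidate energies:
  n = 12:  E = -13.6057/12² = -0.09448 eV
  n = 13:  E = -13.6057/13² = -0.08051 eV
  n = 14:  E = -13.6057/14² = -0.06942 eV  ← matches
  n = 15:  E = -13.6057/15² = -0.06047 eV
  n = 16:  E = -13.6057/16² = -0.05315 eV

Checking against the measurement of -0.069 eV (2 sig figs), only n = 14 agrees:
E_14 = -0.06942 eV, which rounds to -0.069 eV ✓

Therefore n = 14.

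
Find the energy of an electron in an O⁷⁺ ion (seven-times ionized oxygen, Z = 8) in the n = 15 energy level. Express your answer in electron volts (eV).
-3.870066 eV

The energy levels of a hydrogen-like atom are given by:
E_n = -13.6057 Z² / n² eV  (with Z = 8 for O⁷⁺)

For n = 15:
E_15 = -13.6057 × 8² / 15²
E_15 = -13.6057 × 64 / 225
E_15 = -3.870066 eV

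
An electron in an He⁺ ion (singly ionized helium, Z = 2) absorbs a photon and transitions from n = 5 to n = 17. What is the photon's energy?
1.988598 eV

The energy levels of a hydrogen-like atom are E_n = -13.6057 Z² eV / n².

Energy at n = 5: E_5 = -13.6057 × 2² / 5² = -2.176912000 eV
Energy at n = 17: E_17 = -13.6057 × 2² / 17² = -0.188314187 eV

The excitation energy is the difference:
ΔE = E_17 - E_5
ΔE = -0.188314187 - (-2.176912000)
ΔE = 1.988598 eV

Since this is positive, energy must be absorbed (photon absorption).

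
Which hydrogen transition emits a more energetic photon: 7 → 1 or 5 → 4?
7 → 1

Calculate the energy for each transition:

Transition 7 → 1:
ΔE₁ = |E_1 - E_7| = |-13.6057/1² - (-13.6057/7²)|
ΔE₁ = |-13.60570000000 - (-0.27766734694)| = 13.32803265 eV

Transition 5 → 4:
ΔE₂ = |E_4 - E_5| = |-13.6057/4² - (-13.6057/5²)|
ΔE₂ = |-0.85035625000 - (-0.54422800000)| = 0.30612825 eV

Since 13.32803265 eV > 0.30612825 eV, the transition 7 → 1 emits the more energetic photon.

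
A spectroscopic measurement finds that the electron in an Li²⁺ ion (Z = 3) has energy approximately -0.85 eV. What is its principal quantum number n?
n = 12

The exact energy levels follow E_n = -13.6057 Z² / n² eV with Z = 3.

The measured value (-0.85 eV) is reported to only 2 significant figures, so we must test candidate n values and see which one matches to that precision.

Candidate energies:
  n = 10:  E = -13.6057 × 3² / 10² = -1.22451 eV
  n = 11:  E = -13.6057 × 3² / 11² = -1.01199 eV
  n = 12:  E = -13.6057 × 3² / 12² = -0.85036 eV  ← matches
  n = 13:  E = -13.6057 × 3² / 13² = -0.72456 eV
  n = 14:  E = -13.6057 × 3² / 14² = -0.62475 eV

Checking against the measurement of -0.85 eV (2 sig figs), only n = 12 agrees:
E_12 = -0.85036 eV, which rounds to -0.85 eV ✓

Therefore n = 12.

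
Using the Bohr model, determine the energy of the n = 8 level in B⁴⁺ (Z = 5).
-5.31 eV

For hydrogen-like ions, the energy levels scale with Z²:
E_n = -13.6057 Z² / n² eV

For B⁴⁺ (Z = 5) at n = 8:
E_8 = -13.6057 × 5² / 8²
E_8 = -13.6057 × 25 / 64
E_8 = -340.1425 / 64
E_8 = -5.31 eV

The energy is 25 times more negative than hydrogen at the same n due to the stronger nuclear charge.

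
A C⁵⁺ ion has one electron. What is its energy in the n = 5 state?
-19.5922 eV

For hydrogen-like ions, the energy levels scale with Z²:
E_n = -13.6057 Z² / n² eV

For C⁵⁺ (Z = 6) at n = 5:
E_5 = -13.6057 × 6² / 5²
E_5 = -13.6057 × 36 / 25
E_5 = -489.8052 / 25
E_5 = -19.5922 eV

The energy is 36 times more negative than hydrogen at the same n due to the stronger nuclear charge.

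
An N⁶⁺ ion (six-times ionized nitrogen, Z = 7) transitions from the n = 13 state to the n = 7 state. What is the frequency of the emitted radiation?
2.336e+15 Hz

First, find the transition energy:
E_13 = -13.6057 × 7² / 13² = -3.9448479 eV
E_7 = -13.6057 × 7² / 7² = -13.6057000 eV
|ΔE| = |E_7 - E_13| = 9.6608521 eV

Convert to Joules: E = 9.6608521 eV × (1.602177 × 10⁻¹⁹ J/eV) = 1.54784e-18 J

Using E = hf:
f = E/h = 1.54784e-18 J / (6.62607 × 10⁻³⁴ J·s)
f = 2.336e+15 Hz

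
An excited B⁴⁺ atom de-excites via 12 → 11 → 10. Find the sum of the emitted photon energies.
1.039 eV

The energy levels of B⁴⁺ are E_n = -13.6057 × 5² / n² eV.

First transition (12 → 11):
ΔE₁ = |E_11 - E_12|
ΔE₁ = |-2.811095041 - (-2.362100694)| = 0.448994 eV

Second transition (11 → 10):
ΔE₂ = |E_10 - E_11|
ΔE₂ = |-3.401425000 - (-2.811095041)| = 0.590330 eV

Total energy released:
E_total = ΔE₁ + ΔE₂ = 0.448994 + 0.590330 = 1.039 eV

Note: This equals the direct transition 12 → 10: 1.039 eV ✓
Energy is conserved regardless of the path taken.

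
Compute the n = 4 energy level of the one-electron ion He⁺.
-3.40143 eV

For hydrogen-like ions, the energy levels scale with Z²:
E_n = -13.6057 Z² / n² eV

For He⁺ (Z = 2) at n = 4:
E_4 = -13.6057 × 2² / 4²
E_4 = -13.6057 × 4 / 16
E_4 = -54.4228 / 16
E_4 = -3.40143 eV

The energy is 4 times more negative than hydrogen at the same n due to the stronger nuclear charge.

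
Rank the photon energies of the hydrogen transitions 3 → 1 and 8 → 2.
3 → 1

Calculate the energy for each transition:

Transition 3 → 1:
ΔE₁ = |E_1 - E_3| = |-13.6057/1² - (-13.6057/3²)|
ΔE₁ = |-13.605700000 - (-1.511744444)| = 12.093956 eV

Transition 8 → 2:
ΔE₂ = |E_2 - E_8| = |-13.6057/2² - (-13.6057/8²)|
ΔE₂ = |-3.401425000 - (-0.212589063)| = 3.188836 eV

Since 12.093956 eV > 3.188836 eV, the transition 3 → 1 emits the more energetic photon.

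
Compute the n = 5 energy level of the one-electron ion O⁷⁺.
-34.830592 eV

For hydrogen-like ions, the energy levels scale with Z²:
E_n = -13.6057 Z² / n² eV

For O⁷⁺ (Z = 8) at n = 5:
E_5 = -13.6057 × 8² / 5²
E_5 = -13.6057 × 64 / 25
E_5 = -870.7648 / 25
E_5 = -34.830592 eV

The energy is 64 times more negative than hydrogen at the same n due to the stronger nuclear charge.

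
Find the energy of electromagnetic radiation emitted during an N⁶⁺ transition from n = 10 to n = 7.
6.938907 eV

The energy levels are E_n = -13.6057 Z² eV / n².

Energy at n = 10: E_10 = -13.6057 × 7² / 10² = -6.666793000 eV
Energy at n = 7: E_7 = -13.6057 × 7² / 7² = -13.605700000 eV

For emission (electron falling to lower state), the photon energy is:
E_photon = E_10 - E_7 = |-6.666793000 - (-13.605700000)|
E_photon = 6.938907 eV

This energy is carried away by the emitted photon.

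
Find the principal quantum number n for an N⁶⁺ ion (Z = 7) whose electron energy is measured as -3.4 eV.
n = 14

The exact energy levels follow E_n = -13.6057 Z² / n² eV with Z = 7.

The measured value (-3.4 eV) is reported to only 2 significant figures, so we must test candidate n values and see which one matches to that precision.

Candidate energies:
  n = 12:  E = -13.6057 × 7² / 12² = -4.62972 eV
  n = 13:  E = -13.6057 × 7² / 13² = -3.94485 eV
  n = 14:  E = -13.6057 × 7² / 14² = -3.40143 eV  ← matches
  n = 15:  E = -13.6057 × 7² / 15² = -2.96302 eV
  n = 16:  E = -13.6057 × 7² / 16² = -2.60422 eV

Checking against the measurement of -3.4 eV (2 sig figs), only n = 14 agrees:
E_14 = -3.40143 eV, which rounds to -3.4 eV ✓

Therefore n = 14.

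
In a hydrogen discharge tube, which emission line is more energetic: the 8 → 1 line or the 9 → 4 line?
8 → 1

Calculate the energy for each transition:

Transition 8 → 1:
ΔE₁ = |E_1 - E_8| = |-13.6057/1² - (-13.6057/8²)|
ΔE₁ = |-13.6057000000 - (-0.2125890625)| = 13.3931109 eV

Transition 9 → 4:
ΔE₂ = |E_4 - E_9| = |-13.6057/4² - (-13.6057/9²)|
ΔE₂ = |-0.8503562500 - (-0.1679716049)| = 0.6823846 eV

Since 13.3931109 eV > 0.6823846 eV, the transition 8 → 1 emits the more energetic photon.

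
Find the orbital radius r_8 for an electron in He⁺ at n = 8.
1.6934 nm (or 16.9337 Å)

The Bohr radius formula is:
r_n = n² a₀ / Z

where a₀ = 0.0529177 nm is the Bohr radius.

For He⁺ (Z = 2) at n = 8:
r_8 = 8² × 0.0529177 nm / 2
r_8 = 64 × 0.0529177 nm / 2
r_8 = 3.38673 nm / 2
r_8 = 1.6934 nm

The electron orbits at approximately 1.6934 nm from the nucleus.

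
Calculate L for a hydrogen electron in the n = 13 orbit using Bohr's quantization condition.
1.37e-33 J·s (or 13ℏ)

In the Bohr model, angular momentum is quantized:
L = nℏ

where ℏ = h/(2π) = 1.0546e-34 J·s

For n = 13:
L = 13 × 1.0546e-34 J·s
L = 1.37e-33 J·s

This can also be written as L = 13ℏ.
The angular momentum is an integer multiple of the reduced Planck constant.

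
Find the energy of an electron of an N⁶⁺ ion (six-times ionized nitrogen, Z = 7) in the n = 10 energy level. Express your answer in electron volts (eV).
-6.6668 eV

The energy levels of a hydrogen-like atom are given by:
E_n = -13.6057 Z² / n² eV  (with Z = 7 for N⁶⁺)

For n = 10:
E_10 = -13.6057 × 7² / 10²
E_10 = -13.6057 × 49 / 100
E_10 = -6.6668 eV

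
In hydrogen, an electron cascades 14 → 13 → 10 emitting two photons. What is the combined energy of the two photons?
0.066640 eV

The energy levels of hydrogen are E_n = -13.6057 / n² eV.

First transition (14 → 13):
ΔE₁ = |E_13 - E_14|
ΔE₁ = |-0.080507100592 - (-0.069416836735)| = 0.011090264 eV

Second transition (13 → 10):
ΔE₂ = |E_10 - E_13|
ΔE₂ = |-0.136057000000 - (-0.080507100592)| = 0.055549899 eV

Total energy released:
E_total = ΔE₁ + ΔE₂ = 0.011090264 + 0.055549899 = 0.066640 eV

Note: This equals the direct transition 14 → 10: 0.066640 eV ✓
Energy is conserved regardless of the path taken.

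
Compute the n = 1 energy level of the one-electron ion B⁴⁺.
-340.1425 eV

For hydrogen-like ions, the energy levels scale with Z²:
E_n = -13.6057 Z² / n² eV

For B⁴⁺ (Z = 5) at n = 1:
E_1 = -13.6057 × 5² / 1²
E_1 = -13.6057 × 25 / 1
E_1 = -340.1425 / 1
E_1 = -340.1425 eV

The energy is 25 times more negative than hydrogen at the same n due to the stronger nuclear charge.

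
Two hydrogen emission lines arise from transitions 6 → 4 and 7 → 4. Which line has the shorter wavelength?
7 → 4

Calculate the energy for each transition:

Transition 6 → 4:
ΔE₁ = |E_4 - E_6| = |-13.6057/4² - (-13.6057/6²)|
ΔE₁ = |-0.850356250000 - (-0.377936111111)| = 0.472420139 eV

Transition 7 → 4:
ΔE₂ = |E_4 - E_7| = |-13.6057/4² - (-13.6057/7²)|
ΔE₂ = |-0.850356250000 - (-0.277667346939)| = 0.572688903 eV

Since 0.572688903 eV > 0.472420139 eV, the transition 7 → 4 emits the more energetic photon.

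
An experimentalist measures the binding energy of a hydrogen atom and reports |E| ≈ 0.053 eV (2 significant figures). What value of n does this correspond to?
n = 16

The exact energy levels follow E_n = -13.6057 eV / n².

The measured value (-0.053 eV) is reported to only 2 significant figures, so we must test candidate n values and see which one matches to that precision.

Candidate energies:
  n = 14:  E = -13.6057/14² = -0.069417 eV
  n = 15:  E = -13.6057/15² = -0.060470 eV
  n = 16:  E = -13.6057/16² = -0.053147 eV  ← matches
  n = 17:  E = -13.6057/17² = -0.047079 eV
  n = 18:  E = -13.6057/18² = -0.041993 eV

Checking against the measurement of -0.053 eV (2 sig figs), only n = 16 agrees:
E_16 = -0.053147 eV, which rounds to -0.053 eV ✓

Therefore n = 16.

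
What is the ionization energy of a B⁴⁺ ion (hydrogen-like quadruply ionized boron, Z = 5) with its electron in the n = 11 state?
2.81 eV

The ionization energy is the energy needed to remove the electron completely (n → ∞).

For a hydrogen-like ion with Z = 5, E_n = -13.6057 Z² / n² eV.

At n = 11: E_11 = -13.6057 × 5² / 11² = -2.81110 eV
At n = ∞: E_∞ = 0 eV

Ionization energy = E_∞ - E_11 = 0 - (-2.81110) = 2.81110 eV
Ionization energy ≈ 2.81 eV

This is also called the binding energy of the electron in state n = 11.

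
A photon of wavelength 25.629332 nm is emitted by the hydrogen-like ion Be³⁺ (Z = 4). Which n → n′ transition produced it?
n = 6 → n = 2

First, find the photon energy from the wavelength (hc = 1239.84 eV·nm):
E = hc/λ = 1239.84 eV·nm / 25.629332 nm = 48.375822 eV

The energy levels of Be³⁺ satisfy E_n = -13.6057 × 4² / n² eV, so an emission n_i → n_f releases
ΔE = 13.6057 × 4² × (1/n_f² − 1/n_i²) eV.

Setting ΔE equal to the photon energy:
1/n_f² − 1/n_i² = 48.375822 / (13.6057 × 4²) = 0.22222222

Since 1/n_i² must be positive, we need 1/n_f² > 0.22222222, i.e. n_f ≤ 2. For each allowed n_f, solve n_i = (1/n_f² − 0.22222222)^(−1/2) and check whether it is a whole number:
  n_f = 1: 1/n_i² = 1.00000000 − 0.22222222 = 0.77777778 → n_i = 1.134  (not an integer) ✗
  n_f = 2: 1/n_i² = 0.25000000 − 0.22222222 = 0.02777778 → n_i = 6.000  → integer, n_i = 6 ✓

Only n_f = 2 gives an integer upper level, n_i = 6.

The transition is from n = 6 to n = 2 (emission).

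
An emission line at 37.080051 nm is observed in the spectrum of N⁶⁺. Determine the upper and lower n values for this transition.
n = 9 → n = 4

First, find the photon energy from the wavelength (hc = 1239.84 eV·nm):
E = hc/λ = 1239.84 eV·nm / 37.080051 nm = 33.436847 eV

The energy levels of N⁶⁺ satisfy E_n = -13.6057 × 7² / n² eV, so an emission n_i → n_f releases
ΔE = 13.6057 × 7² × (1/n_f² − 1/n_i²) eV.

Setting ΔE equal to the photon energy:
1/n_f² − 1/n_i² = 33.436847 / (13.6057 × 7²) = 0.050154320

Since 1/n_i² must be positive, we need 1/n_f² > 0.050154320, i.e. n_f ≤ 4. For each allowed n_f, solve n_i = (1/n_f² − 0.050154320)^(−1/2) and check whether it is a whole number:
  n_f = 1: 1/n_i² = 1.000000000 − 0.050154320 = 0.949845680 → n_i = 1.026  (not an integer) ✗
  n_f = 2: 1/n_i² = 0.250000000 − 0.050154320 = 0.199845680 → n_i = 2.237  (not an integer) ✗
  n_f = 3: 1/n_i² = 0.111111111 − 0.050154320 = 0.060956791 → n_i = 4.050  (not an integer) ✗
  n_f = 4: 1/n_i² = 0.062500000 − 0.050154320 = 0.012345680 → n_i = 9.000  → integer, n_i = 9 ✓

Only n_f = 4 gives an integer upper level, n_i = 9.

The transition is from n = 9 to n = 4 (emission).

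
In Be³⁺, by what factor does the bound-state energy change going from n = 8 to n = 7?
1.30612

Using E_n = -13.6057 Z² / n² eV with Z = 4:

E_7 = -13.6057 × 4² / 7² = -217.6912 / 49 = -4.44267755102 eV
E_8 = -13.6057 × 4² / 8² = -217.6912 / 64 = -3.40142500000 eV

The ratio is:
E_7/E_8 = (-4.44267755102) / (-3.40142500000)
E_7/E_8 = (-217.6912/49) / (-217.6912/64)
E_7/E_8 = 64/49
E_7/E_8 = 1.30612
(Note: the Z² factors cancel in the ratio.)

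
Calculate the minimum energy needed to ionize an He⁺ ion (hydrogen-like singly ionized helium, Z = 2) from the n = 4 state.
3.40143 eV

The ionization energy is the energy needed to remove the electron completely (n → ∞).

For a hydrogen-like ion with Z = 2, E_n = -13.6057 Z² / n² eV.

At n = 4: E_4 = -13.6057 × 2² / 4² = -3.40142500 eV
At n = ∞: E_∞ = 0 eV

Ionization energy = E_∞ - E_4 = 0 - (-3.40142500) = 3.40142500 eV
Ionization energy ≈ 3.40143 eV

This is also called the binding energy of the electron in state n = 4.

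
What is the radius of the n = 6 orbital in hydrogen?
1.905038 nm (or 19.050380 Å)

The Bohr radius formula is:
r_n = n² a₀ / Z

where a₀ = 0.052917721 nm is the Bohr radius.

For H (Z = 1) at n = 6:
r_6 = 6² × 0.052917721 nm / 1
r_6 = 36 × 0.052917721 nm / 1
r_6 = 1.9050380 nm / 1
r_6 = 1.905038 nm

The electron orbits at approximately 1.905038 nm from the nucleus.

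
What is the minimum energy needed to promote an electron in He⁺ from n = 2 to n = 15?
13.364 eV

The energy levels of a hydrogen-like atom are E_n = -13.6057 Z² eV / n².

Energy at n = 2: E_2 = -13.6057 × 2² / 2² = -13.605700 eV
Energy at n = 15: E_15 = -13.6057 × 2² / 15² = -0.241879 eV

The excitation energy is the difference:
ΔE = E_15 - E_2
ΔE = -0.241879 - (-13.605700)
ΔE = 13.364 eV

Since this is positive, energy must be absorbed (photon absorption).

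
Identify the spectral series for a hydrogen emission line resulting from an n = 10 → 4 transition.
Brackett series

The spectral series in hydrogen are named based on the final (lower) energy level:
- Lyman series: n_final = 1 (ultraviolet)
- Balmer series: n_final = 2 (visible/near-UV)
- Paschen series: n_final = 3 (infrared)
- Brackett series: n_final = 4 (infrared)
- Pfund series: n_final = 5 (far infrared)

Since this transition ends at n = 4, it belongs to the Brackett series.

For reference, this 10 → 4 line has photon energy
ΔE = 13.6057 eV × (1/4² - 1/10²) = 0.71429925000 eV,
corresponding to wavelength λ = hc/ΔE = 1239.84 eV·nm / 0.71429925000 eV = 1735.74311 nm in the infrared region.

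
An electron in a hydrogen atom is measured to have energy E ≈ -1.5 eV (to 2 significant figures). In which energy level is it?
n = 3

The exact energy levels follow E_n = -13.6057 eV / n².

The measured value (-1.5 eV) is reported to only 2 significant figures, so we must test candidate n values and see which one matches to that precision.

Candidate energies:
  n = 1:  E = -13.6057/1² = -13.60570 eV
  n = 2:  E = -13.6057/2² = -3.40143 eV
  n = 3:  E = -13.6057/3² = -1.51174 eV  ← matches
  n = 4:  E = -13.6057/4² = -0.85036 eV
  n = 5:  E = -13.6057/5² = -0.54423 eV

Checking against the measurement of -1.5 eV (2 sig figs), only n = 3 agrees:
E_3 = -1.51174 eV, which rounds to -1.5 eV ✓

Therefore n = 3.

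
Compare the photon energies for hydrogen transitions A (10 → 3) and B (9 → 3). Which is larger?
10 → 3

Calculate the energy for each transition:

Transition 10 → 3:
ΔE₁ = |E_3 - E_10| = |-13.6057/3² - (-13.6057/10²)|
ΔE₁ = |-1.51174444444 - (-0.13605700000)| = 1.37568744 eV

Transition 9 → 3:
ΔE₂ = |E_3 - E_9| = |-13.6057/3² - (-13.6057/9²)|
ΔE₂ = |-1.51174444444 - (-0.16797160494)| = 1.34377284 eV

Since 1.37568744 eV > 1.34377284 eV, the transition 10 → 3 emits the more energetic photon.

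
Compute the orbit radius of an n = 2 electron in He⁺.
0.1058 nm (or 1.0584 Å)

The Bohr radius formula is:
r_n = n² a₀ / Z

where a₀ = 0.0529177 nm is the Bohr radius.

For He⁺ (Z = 2) at n = 2:
r_2 = 2² × 0.0529177 nm / 2
r_2 = 4 × 0.0529177 nm / 2
r_2 = 0.21167 nm / 2
r_2 = 0.1058 nm

The electron orbits at approximately 0.1058 nm from the nucleus.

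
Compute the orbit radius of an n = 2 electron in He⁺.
0.1058 nm (or 1.0584 Å)

The Bohr radius formula is:
r_n = n² a₀ / Z

where a₀ = 0.0529177 nm is the Bohr radius.

For He⁺ (Z = 2) at n = 2:
r_2 = 2² × 0.0529177 nm / 2
r_2 = 4 × 0.0529177 nm / 2
r_2 = 0.21167 nm / 2
r_2 = 0.1058 nm

The electron orbits at approximately 0.1058 nm from the nucleus.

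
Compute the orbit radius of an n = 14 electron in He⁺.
5.185937 nm (or 51.859367 Å)

The Bohr radius formula is:
r_n = n² a₀ / Z

where a₀ = 0.052917721 nm is the Bohr radius.

For He⁺ (Z = 2) at n = 14:
r_14 = 14² × 0.052917721 nm / 2
r_14 = 196 × 0.052917721 nm / 2
r_14 = 10.3718733 nm / 2
r_14 = 5.185937 nm

The electron orbits at approximately 5.185937 nm from the nucleus.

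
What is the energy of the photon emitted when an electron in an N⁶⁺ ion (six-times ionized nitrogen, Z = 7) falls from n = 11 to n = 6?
13.00912 eV

The energy levels are E_n = -13.6057 Z² eV / n².

Energy at n = 11: E_11 = -13.6057 × 7² / 11² = -5.50974628 eV
Energy at n = 6: E_6 = -13.6057 × 7² / 6² = -18.51886944 eV

For emission (electron falling to lower state), the photon energy is:
E_photon = E_11 - E_6 = |-5.50974628 - (-18.51886944)|
E_photon = 13.00912 eV

This energy is carried away by the emitted photon.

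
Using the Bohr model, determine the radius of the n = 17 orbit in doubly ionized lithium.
5.0977 nm (or 50.9774 Å)

The Bohr radius formula is:
r_n = n² a₀ / Z

where a₀ = 0.0529177 nm is the Bohr radius.

For Li²⁺ (Z = 3) at n = 17:
r_17 = 17² × 0.0529177 nm / 3
r_17 = 289 × 0.0529177 nm / 3
r_17 = 15.29322 nm / 3
r_17 = 5.0977 nm

The electron orbits at approximately 5.0977 nm from the nucleus.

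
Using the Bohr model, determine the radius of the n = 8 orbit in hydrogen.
3.38673 nm (or 33.86734 Å)

The Bohr radius formula is:
r_n = n² a₀ / Z

where a₀ = 0.05291772 nm is the Bohr radius.

For H (Z = 1) at n = 8:
r_8 = 8² × 0.05291772 nm / 1
r_8 = 64 × 0.05291772 nm / 1
r_8 = 3.386734 nm / 1
r_8 = 3.38673 nm

The electron orbits at approximately 3.38673 nm from the nucleus.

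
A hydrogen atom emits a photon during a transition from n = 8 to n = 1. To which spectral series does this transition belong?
Lyman series

The spectral series in hydrogen are named based on the final (lower) energy level:
- Lyman series: n_final = 1 (ultraviolet)
- Balmer series: n_final = 2 (visible/near-UV)
- Paschen series: n_final = 3 (infrared)
- Brackett series: n_final = 4 (infrared)
- Pfund series: n_final = 5 (far infrared)

Since this transition ends at n = 1, it belongs to the Lyman series.

For reference, this 8 → 1 line has photon energy
ΔE = 13.6057 eV × (1/1² - 1/8²) = 13.3931 eV,
corresponding to wavelength λ = hc/ΔE = 1239.84 eV·nm / 13.3931 eV = 92.57 nm in the ultraviolet region.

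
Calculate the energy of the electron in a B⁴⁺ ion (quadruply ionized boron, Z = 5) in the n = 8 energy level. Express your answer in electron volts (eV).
-5.3147 eV

The energy levels of a hydrogen-like atom are given by:
E_n = -13.6057 Z² / n² eV  (with Z = 5 for B⁴⁺)

For n = 8:
E_8 = -13.6057 × 5² / 8²
E_8 = -13.6057 × 25 / 64
E_8 = -5.3147 eV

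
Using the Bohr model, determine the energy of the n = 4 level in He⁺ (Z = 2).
-3.4014 eV

For hydrogen-like ions, the energy levels scale with Z²:
E_n = -13.6057 Z² / n² eV

For He⁺ (Z = 2) at n = 4:
E_4 = -13.6057 × 2² / 4²
E_4 = -13.6057 × 4 / 16
E_4 = -54.4228 / 16
E_4 = -3.4014 eV

The energy is 4 times more negative than hydrogen at the same n due to the stronger nuclear charge.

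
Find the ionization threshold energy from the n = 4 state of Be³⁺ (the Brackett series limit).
13.6057 eV

The series limit corresponds to the transition from n = ∞ to n = 4.
This is the highest energy (shortest wavelength) transition in the Brackett series.

E_∞ = 0 eV
E_4 = -13.6057 × 4² / 4² = -13.6057 eV

Energy at series limit:
ΔE = E_∞ - E_4 = 0 - (-13.6057) = 13.6057 eV

This energy equals the ionization energy from the n = 4 state of Be³⁺.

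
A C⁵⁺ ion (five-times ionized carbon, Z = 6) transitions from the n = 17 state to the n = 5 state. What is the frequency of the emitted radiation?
4.33e+15 Hz

First, find the transition energy:
E_17 = -13.6057 × 6² / 17² = -1.694828 eV
E_5 = -13.6057 × 6² / 5² = -19.592208 eV
|ΔE| = |E_5 - E_17| = 17.897380 eV

Convert to Joules: E = 17.897380 eV × (1.602177 × 10⁻¹⁹ J/eV) = 2.8675e-18 J

Using E = hf:
f = E/h = 2.8675e-18 J / (6.62607 × 10⁻³⁴ J·s)
f = 4.33e+15 Hz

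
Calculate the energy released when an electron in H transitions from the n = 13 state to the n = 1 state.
13.53 eV

The energy levels are E_n = -13.6057 eV / n².

Energy at n = 13: E_13 = -13.6057 / 13² = -0.08051 eV
Energy at n = 1: E_1 = -13.6057 / 1² = -13.60570 eV

For emission (electron falling to lower state), the photon energy is:
E_photon = E_13 - E_1 = |-0.08051 - (-13.60570)|
E_photon = 13.53 eV

This energy is carried away by the emitted photon.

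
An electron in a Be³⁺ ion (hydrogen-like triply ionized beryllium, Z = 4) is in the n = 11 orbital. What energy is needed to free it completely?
1.799101 eV

The ionization energy is the energy needed to remove the electron completely (n → ∞).

For a hydrogen-like ion with Z = 4, E_n = -13.6057 Z² / n² eV.

At n = 11: E_11 = -13.6057 × 4² / 11² = -1.799100826 eV
At n = ∞: E_∞ = 0 eV

Ionization energy = E_∞ - E_11 = 0 - (-1.799100826) = 1.799100826 eV
Ionization energy ≈ 1.799101 eV

This is also called the binding energy of the electron in state n = 11.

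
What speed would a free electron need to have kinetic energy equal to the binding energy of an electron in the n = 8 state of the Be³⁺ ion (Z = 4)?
1.09385e+06 m/s (or 0.364868% of c)

The binding energy at n = 8 for Be³⁺ is:
E_8 = -13.6057 × 4²/8² = -3.40142500 eV
|E_8| = 3.40142500 eV

Convert to Joules:
KE = 3.40142500 eV × (1.602177 × 10⁻¹⁹ J/eV) = 5.4496849e-19 J

Using KE = ½mv²:
v = √(2·KE/m_e)
v = √(2 × 5.4496849e-19 J / 9.10938 × 10⁻³¹ kg)
v = 1.09385e+06 m/s

This is approximately 0.364868% the speed of light.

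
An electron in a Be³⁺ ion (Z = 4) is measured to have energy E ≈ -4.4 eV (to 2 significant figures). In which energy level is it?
n = 7

The exact energy levels follow E_n = -13.6057 Z² / n² eV with Z = 4.

The measured value (-4.4 eV) is reported to only 2 significant figures, so we must test candidate n values and see which one matches to that precision.

Candidate energies:
  n = 5:  E = -13.6057 × 4² / 5² = -8.70765 eV
  n = 6:  E = -13.6057 × 4² / 6² = -6.04698 eV
  n = 7:  E = -13.6057 × 4² / 7² = -4.44268 eV  ← matches
  n = 8:  E = -13.6057 × 4² / 8² = -3.40143 eV
  n = 9:  E = -13.6057 × 4² / 9² = -2.68755 eV

Checking against the measurement of -4.4 eV (2 sig figs), only n = 7 agrees:
E_7 = -4.44268 eV, which rounds to -4.4 eV ✓

Therefore n = 7.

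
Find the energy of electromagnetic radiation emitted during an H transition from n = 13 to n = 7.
0.20 eV

The energy levels are E_n = -13.6057 eV / n².

Energy at n = 13: E_13 = -13.6057 / 13² = -0.08051 eV
Energy at n = 7: E_7 = -13.6057 / 7² = -0.27767 eV

For emission (electron falling to lower state), the photon energy is:
E_photon = E_13 - E_7 = |-0.08051 - (-0.27767)|
E_photon = 0.20 eV

This energy is carried away by the emitted photon.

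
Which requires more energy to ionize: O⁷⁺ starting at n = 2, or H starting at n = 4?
O⁷⁺ at n = 2 (E = -217.691200 eV)

Using E_n = -13.6057 Z² / n² eV:

O⁷⁺ (Z = 8) at n = 2:
E = -13.6057 × 8² / 2² = -13.6057 × 64 / 4 = -217.691200000 eV

H (Z = 1) at n = 4:
E = -13.6057 × 1² / 4² = -13.6057 × 1 / 16 = -0.850356250 eV

Since -217.691200000 eV < -0.850356250 eV,
O⁷⁺ at n = 2 is more tightly bound (requires more energy to ionize).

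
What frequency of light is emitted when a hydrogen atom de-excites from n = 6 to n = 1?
3.20e+15 Hz

First, find the transition energy:
E_6 = -13.6057 / 6² = -0.377936 eV
E_1 = -13.6057 / 1² = -13.605700 eV
|ΔE| = |E_1 - E_6| = 13.227764 eV

Convert to Joules: E = 13.227764 eV × (1.602177 × 10⁻¹⁹ J/eV) = 2.1193e-18 J

Using E = hf:
f = E/h = 2.1193e-18 J / (6.62607 × 10⁻³⁴ J·s)
f = 3.20e+15 Hz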